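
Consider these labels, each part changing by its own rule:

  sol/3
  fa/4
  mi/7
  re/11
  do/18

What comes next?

ti/29

Note: runs backward through the solfège scale do→ti; sol, fa, mi, re, do → ti.
Second component goes 3, 4, 7, 11, 18 → 29 (each term is the sum of the two before it).
Combining the parts gives ti/29.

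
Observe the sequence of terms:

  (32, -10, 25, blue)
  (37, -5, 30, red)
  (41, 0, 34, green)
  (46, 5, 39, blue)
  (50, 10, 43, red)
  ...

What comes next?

(55, 15, 48, green)

First part: 32, 37, 41, 46, 50 → 55 (alternating steps +5, +4, +5, +4, …).
Second part — +5 each step: -10, -5, 0, 5, 10 → 15.
Third part: always 7 less than the first part; 25, 30, 34, 39, 43 → 48.
Colour: blue, red, green, blue, red → green (repeats blue → red → green).
Combining the parts gives (55, 15, 48, green).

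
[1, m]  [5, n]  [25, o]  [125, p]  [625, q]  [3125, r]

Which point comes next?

[15625, s]

For the first coordinate, ×5 each step: 1, 5, 25, 125, 625, 3125 → 15625.
For the letter, letters move forward 1 place in the alphabet: m, n, o, p, q, r → s.
Combining the parts gives [15625, s].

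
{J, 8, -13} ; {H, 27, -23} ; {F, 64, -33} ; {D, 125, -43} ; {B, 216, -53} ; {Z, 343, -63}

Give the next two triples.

Letter — letters move back 2 places in the alphabet, wrapping A→Z: J, H, F, D, B, Z → X → V.
Second value: perfect cubes: 2³, 3³, 4³, …; 8, 27, 64, 125, 216, 343 → 512 → 729.
Third value goes -13, -23, -33, -43, -53, -63 → -73 → -83 (−10 each step).
So the next two triples are {X, 512, -73} and {V, 729, -83}.

{X, 512, -73}, {V, 729, -83}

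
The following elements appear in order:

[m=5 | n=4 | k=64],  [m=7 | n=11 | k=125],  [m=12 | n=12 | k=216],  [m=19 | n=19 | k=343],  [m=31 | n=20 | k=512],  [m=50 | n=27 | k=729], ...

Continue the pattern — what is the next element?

M: each term is the sum of the two before it; 5, 7, 12, 19, 31, 50 → 81.
For the n, alternating steps +7, +1, +7, +1, …: 4, 11, 12, 19, 20, 27 → 28.
K: perfect cubes: 4³, 5³, 6³, …, so 64, 125, 216, 343, 512, 729 → 1000.
Putting it together: [m=81 | n=28 | k=1000].

[m=81 | n=28 | k=1000]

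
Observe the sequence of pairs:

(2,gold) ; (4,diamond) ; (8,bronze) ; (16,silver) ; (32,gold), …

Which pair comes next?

First value — ×2 each step: 2, 4, 8, 16, 32 → 64.
Rank: gold, diamond, bronze, silver, gold → diamond (repeats gold → diamond → bronze → silver).
So the next pair is (64,diamond).

(64,diamond)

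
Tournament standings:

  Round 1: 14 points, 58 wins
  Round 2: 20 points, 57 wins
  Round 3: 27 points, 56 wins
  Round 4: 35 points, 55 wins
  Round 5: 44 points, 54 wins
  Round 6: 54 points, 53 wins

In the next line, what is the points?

65

For the points, differences are 6, 7, 8, … (increasing by 1 each time): 14, 20, 27, 35, 44, 54 → 65.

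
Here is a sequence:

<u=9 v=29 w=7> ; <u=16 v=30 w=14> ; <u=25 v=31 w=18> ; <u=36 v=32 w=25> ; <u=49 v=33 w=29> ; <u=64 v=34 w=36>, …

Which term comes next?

U goes 9, 16, 25, 36, 49, 64 → 81 (perfect squares: 3², 4², 5², …).
For the v, +1 each step: 29, 30, 31, 32, 33, 34 → 35.
W: 7, 14, 18, 25, 29, 36 → 40 (alternating steps +7, +4, +7, +4, …).
Combining the parts gives <u=81 v=35 w=40>.

<u=81 v=35 w=40>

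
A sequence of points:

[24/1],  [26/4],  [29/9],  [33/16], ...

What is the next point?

[38/25]

First value: 24, 26, 29, 33 → 38 (differences are 2, 3, 4, … (increasing by 1 each time)).
Second value — perfect squares: 1², 2², 3², …: 1, 4, 9, 16 → 25.
Putting it together: [38/25].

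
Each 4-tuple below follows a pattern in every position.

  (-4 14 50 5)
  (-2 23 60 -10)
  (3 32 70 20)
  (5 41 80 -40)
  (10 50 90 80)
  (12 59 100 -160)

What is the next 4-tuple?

First slot: alternating steps +2, +5, +2, +5, …, so -4, -2, 3, 5, 10, 12 → 17.
For the second slot, +9 each step: 14, 23, 32, 41, 50, 59 → 68.
Third slot: +10 each step, so 50, 60, 70, 80, 90, 100 → 110.
Fourth slot: 5, -10, 20, -40, 80, -160 → 320 (×(-2) each step).
So the next 4-tuple is (17 68 110 320).

(17 68 110 320)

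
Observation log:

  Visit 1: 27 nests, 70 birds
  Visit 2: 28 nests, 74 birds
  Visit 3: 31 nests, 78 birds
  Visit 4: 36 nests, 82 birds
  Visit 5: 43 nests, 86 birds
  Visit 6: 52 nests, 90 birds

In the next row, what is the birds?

Nests goes 27, 28, 31, 36, 43, 52 → 63 (differences are 1, 3, 5, … (increasing by 2 each time)).
For the birds, +4 each step: 70, 74, 78, 82, 86, 90 → 94.

94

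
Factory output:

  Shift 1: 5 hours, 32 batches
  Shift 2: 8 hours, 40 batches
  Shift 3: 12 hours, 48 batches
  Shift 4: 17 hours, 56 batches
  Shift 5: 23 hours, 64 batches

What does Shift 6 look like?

Hours: differences are 3, 4, 5, … (increasing by 1 each time), so 5, 8, 12, 17, 23 → 30.
Batches — +8 each step: 32, 40, 48, 56, 64 → 72.
Combining the parts gives 30 hours, 72 batches.

30 hours, 72 batches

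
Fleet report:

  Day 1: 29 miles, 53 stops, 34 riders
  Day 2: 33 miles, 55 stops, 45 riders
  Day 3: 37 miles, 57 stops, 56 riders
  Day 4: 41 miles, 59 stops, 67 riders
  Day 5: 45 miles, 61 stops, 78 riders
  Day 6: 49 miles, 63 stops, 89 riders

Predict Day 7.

For the miles, +4 each step: 29, 33, 37, 41, 45, 49 → 53.
Stops — +2 each step: 53, 55, 57, 59, 61, 63 → 65.
Riders: +11 each step; 34, 45, 56, 67, 78, 89 → 100.
Combining the parts gives 53 miles, 65 stops, 100 riders.

53 miles, 65 stops, 100 riders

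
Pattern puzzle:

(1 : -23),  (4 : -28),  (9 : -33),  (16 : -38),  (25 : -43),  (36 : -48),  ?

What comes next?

First value goes 1, 4, 9, 16, 25, 36 → 49 (perfect squares: 1², 2², 3², …).
For the second value, −5 each step: -23, -28, -33, -38, -43, -48 → -53.
Putting it together: (49 : -53).

(49 : -53)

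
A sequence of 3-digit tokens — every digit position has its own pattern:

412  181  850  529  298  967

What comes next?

636

First digit: −3 each step, mod 10; 4, 1, 8, 5, 2, 9 → 6.
Second digit — −3 each step, mod 10: 1, 8, 5, 2, 9, 6 → 3.
Third digit — −1 each step, mod 10: 2, 1, 0, 9, 8, 7 → 6.
Combining the parts gives 636.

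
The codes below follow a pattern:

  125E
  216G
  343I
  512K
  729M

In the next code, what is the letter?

O

Letter: E, G, I, K, M → O (letters move forward 2 places in the alphabet).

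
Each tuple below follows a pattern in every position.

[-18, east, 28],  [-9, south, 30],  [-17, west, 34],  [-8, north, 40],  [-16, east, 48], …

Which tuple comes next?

[-7, south, 58]

First entry — alternating steps +9, −8, +9, −8, …: -18, -9, -17, -8, -16 → -7.
For the direction, repeats east → south → west → north: east, south, west, north, east → south.
Third entry — differences are 2, 4, 6, … (increasing by 2 each time): 28, 30, 34, 40, 48 → 58.
So the next tuple is [-7, south, 58].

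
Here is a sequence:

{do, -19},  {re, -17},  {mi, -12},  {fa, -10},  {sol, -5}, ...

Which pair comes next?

Note — runs through the solfège scale do→ti: do, re, mi, fa, sol → la.
Second entry: alternating steps +2, +5, +2, +5, …; -19, -17, -12, -10, -5 → -3.
Putting it together: {la, -3}.

{la, -3}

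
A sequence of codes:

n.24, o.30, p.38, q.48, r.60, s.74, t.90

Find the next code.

Letter — letters move forward 1 place in the alphabet: n, o, p, q, r, s, t → u.
Second component goes 24, 30, 38, 48, 60, 74, 90 → 108 (differences are 6, 8, 10, … (increasing by 2 each time)).
Putting it together: u.108.

u.108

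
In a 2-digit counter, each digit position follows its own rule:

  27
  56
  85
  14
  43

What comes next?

72

For the first digit, +3 each step, mod 10: 2, 5, 8, 1, 4 → 7.
Second digit goes 7, 6, 5, 4, 3 → 2 (−1 each step, mod 10).
Putting it together: 72.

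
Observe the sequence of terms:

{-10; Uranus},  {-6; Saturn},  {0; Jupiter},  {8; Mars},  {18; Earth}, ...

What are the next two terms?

{30; Venus}, {44; Mercury}

First component: differences are 4, 6, 8, … (increasing by 2 each time), so -10, -6, 0, 8, 18 → 30 → 44.
Planet: runs backward through the planets Mercury→Neptune; Uranus, Saturn, Jupiter, Mars, Earth → Venus → Mercury.
So the next two terms are {30; Venus} and {44; Mercury}.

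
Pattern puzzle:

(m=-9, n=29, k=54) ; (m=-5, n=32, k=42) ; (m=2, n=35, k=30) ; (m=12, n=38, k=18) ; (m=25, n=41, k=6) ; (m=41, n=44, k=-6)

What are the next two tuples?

M: differences are 4, 7, 10, … (increasing by 3 each time); -9, -5, 2, 12, 25, 41 → 60 → 82.
N: 29, 32, 35, 38, 41, 44 → 47 → 50 (+3 each step).
K goes 54, 42, 30, 18, 6, -6 → -18 → -30 (−12 each step).
So the next two tuples are (m=60, n=47, k=-18) and (m=82, n=50, k=-30).

(m=60, n=47, k=-18), (m=82, n=50, k=-30)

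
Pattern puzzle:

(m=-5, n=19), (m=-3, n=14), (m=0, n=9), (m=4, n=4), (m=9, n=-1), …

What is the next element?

M: differences are 2, 3, 4, … (increasing by 1 each time); -5, -3, 0, 4, 9 → 15.
For the n, −5 each step: 19, 14, 9, 4, -1 → -6.
So the next element is (m=15, n=-6).

(m=15, n=-6)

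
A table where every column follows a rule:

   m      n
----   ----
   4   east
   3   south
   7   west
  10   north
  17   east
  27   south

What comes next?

44  west

Column m: 4, 3, 7, 10, 17, 27 → 44 (each term is the sum of the two before it).
Column n: repeats east → south → west → north, so east, south, west, north, east, south → west.
So the next line is 44  west.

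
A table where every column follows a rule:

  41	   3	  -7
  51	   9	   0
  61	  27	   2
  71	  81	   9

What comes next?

First component — +10 each step: 41, 51, 61, 71 → 81.
Second component goes 3, 9, 27, 81 → 243 (×3 each step).
Third component: alternating steps +7, +2, +7, +2, …, so -7, 0, 2, 9 → 11.
Putting it together: 81  243  11.

81  243  11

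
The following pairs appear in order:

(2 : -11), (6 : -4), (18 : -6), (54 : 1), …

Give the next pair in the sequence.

(162 : -1)

First component goes 2, 6, 18, 54 → 162 (×3 each step).
For the second component, alternating steps +7, −2, +7, −2, …: -11, -4, -6, 1 → -1.
Putting it together: (162 : -1).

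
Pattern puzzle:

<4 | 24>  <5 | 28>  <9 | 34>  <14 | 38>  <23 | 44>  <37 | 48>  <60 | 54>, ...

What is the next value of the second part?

58

Second part goes 24, 28, 34, 38, 44, 48, 54 → 58 (alternating steps +4, +6, +4, +6, …).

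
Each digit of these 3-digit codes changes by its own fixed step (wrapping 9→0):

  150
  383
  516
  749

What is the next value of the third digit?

2

Third digit: +3 each step, mod 10; 0, 3, 6, 9 → 2.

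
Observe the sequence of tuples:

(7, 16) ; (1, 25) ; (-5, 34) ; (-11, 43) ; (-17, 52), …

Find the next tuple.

(-23, 61)

First component: 7, 1, -5, -11, -17 → -23 (−6 each step).
Second component: +9 each step; 16, 25, 34, 43, 52 → 61.
Combining the parts gives (-23, 61).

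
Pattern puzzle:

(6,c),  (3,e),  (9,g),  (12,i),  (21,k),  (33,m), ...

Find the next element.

First slot — each term is the sum of the two before it: 6, 3, 9, 12, 21, 33 → 54.
Letter — letters move forward 2 places in the alphabet: c, e, g, i, k, m → o.
Putting it together: (54,o).

(54,o)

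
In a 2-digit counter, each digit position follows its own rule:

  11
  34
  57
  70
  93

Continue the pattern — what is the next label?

16

First digit: +2 each step, mod 10, so 1, 3, 5, 7, 9 → 1.
For the second digit, +3 each step, mod 10: 1, 4, 7, 0, 3 → 6.
So the next label is 16.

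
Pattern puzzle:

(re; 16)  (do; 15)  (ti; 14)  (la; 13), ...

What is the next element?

Note: runs backward through the solfège scale do→ti; re, do, ti, la → sol.
Second component: −1 each step; 16, 15, 14, 13 → 12.
Putting it together: (sol; 12).

(sol; 12)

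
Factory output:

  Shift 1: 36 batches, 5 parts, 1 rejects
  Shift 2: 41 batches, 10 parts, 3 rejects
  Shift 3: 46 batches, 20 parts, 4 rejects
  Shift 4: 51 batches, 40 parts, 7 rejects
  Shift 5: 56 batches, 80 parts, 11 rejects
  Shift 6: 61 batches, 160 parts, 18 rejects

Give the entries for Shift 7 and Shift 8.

Batches: +5 each step, so 36, 41, 46, 51, 56, 61 → 66 → 71.
For the parts, ×2 each step: 5, 10, 20, 40, 80, 160 → 320 → 640.
Rejects goes 1, 3, 4, 7, 11, 18 → 29 → 47 (each term is the sum of the two before it).
So the next two lines are 66 batches, 320 parts, 29 rejects and 71 batches, 640 parts, 47 rejects.

66 batches, 320 parts, 29 rejects; 71 batches, 640 parts, 47 rejects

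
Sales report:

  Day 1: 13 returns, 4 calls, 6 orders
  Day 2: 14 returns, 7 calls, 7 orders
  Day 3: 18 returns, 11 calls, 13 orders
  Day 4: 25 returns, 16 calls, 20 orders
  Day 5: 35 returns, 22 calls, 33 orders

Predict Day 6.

Returns: differences are 1, 4, 7, … (increasing by 3 each time), so 13, 14, 18, 25, 35 → 48.
Calls: differences are 3, 4, 5, … (increasing by 1 each time), so 4, 7, 11, 16, 22 → 29.
Orders: 6, 7, 13, 20, 33 → 53 (each term is the sum of the two before it).
Combining the parts gives 48 returns, 29 calls, 53 orders.

48 returns, 29 calls, 53 orders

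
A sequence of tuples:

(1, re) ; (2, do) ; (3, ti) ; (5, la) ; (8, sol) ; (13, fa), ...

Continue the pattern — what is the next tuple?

First entry goes 1, 2, 3, 5, 8, 13 → 21 (each term is the sum of the two before it).
Note: re, do, ti, la, sol, fa → mi (runs backward through the solfège scale do→ti).
Putting it together: (21, mi).

(21, mi)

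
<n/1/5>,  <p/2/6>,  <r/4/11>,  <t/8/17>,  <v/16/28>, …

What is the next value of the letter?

Letter: letters move forward 2 places in the alphabet, so n, p, r, t, v → x.

x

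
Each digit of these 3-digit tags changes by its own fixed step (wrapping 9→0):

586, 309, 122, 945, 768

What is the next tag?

First digit — −2 each step, mod 10: 5, 3, 1, 9, 7 → 5.
For the second digit, +2 each step, mod 10: 8, 0, 2, 4, 6 → 8.
Third digit goes 6, 9, 2, 5, 8 → 1 (+3 each step, mod 10).
So the next tag is 581.

581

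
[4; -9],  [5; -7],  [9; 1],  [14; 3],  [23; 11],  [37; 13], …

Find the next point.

First part: 4, 5, 9, 14, 23, 37 → 60 (each term is the sum of the two before it).
Second part: alternating steps +2, +8, +2, +8, …, so -9, -7, 1, 3, 11, 13 → 21.
So the next point is [60; 21].

[60; 21]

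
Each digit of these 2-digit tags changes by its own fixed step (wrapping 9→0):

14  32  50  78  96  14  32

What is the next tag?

50

First digit: 1, 3, 5, 7, 9, 1, 3 → 5 (+2 each step, mod 10).
Second digit: −2 each step, mod 10; 4, 2, 0, 8, 6, 4, 2 → 0.
So the next tag is 50.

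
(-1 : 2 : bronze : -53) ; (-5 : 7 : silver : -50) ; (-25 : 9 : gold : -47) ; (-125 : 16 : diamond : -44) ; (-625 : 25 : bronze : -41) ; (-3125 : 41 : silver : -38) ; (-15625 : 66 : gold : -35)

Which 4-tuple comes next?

(-78125 : 107 : diamond : -32)

First slot: -1, -5, -25, -125, -625, -3125, -15625 → -78125 (×5 each step).
Second slot: 2, 7, 9, 16, 25, 41, 66 → 107 (each term is the sum of the two before it).
Rank: bronze, silver, gold, diamond, bronze, silver, gold → diamond (repeats bronze → silver → gold → diamond).
Fourth slot: -53, -50, -47, -44, -41, -38, -35 → -32 (+3 each step).
Putting it together: (-78125 : 107 : diamond : -32).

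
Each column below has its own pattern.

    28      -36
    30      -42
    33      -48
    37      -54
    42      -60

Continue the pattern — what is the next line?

First component: differences are 2, 3, 4, … (increasing by 1 each time); 28, 30, 33, 37, 42 → 48.
Second component: -36, -42, -48, -54, -60 → -66 (−6 each step).
Combining the parts gives 48  -66.

48  -66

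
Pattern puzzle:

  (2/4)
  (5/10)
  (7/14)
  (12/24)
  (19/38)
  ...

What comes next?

(31/62)

First part goes 2, 5, 7, 12, 19 → 31 (each term is the sum of the two before it).
Second part goes 4, 10, 14, 24, 38 → 62 (always 2 × the first part).
Putting it together: (31/62).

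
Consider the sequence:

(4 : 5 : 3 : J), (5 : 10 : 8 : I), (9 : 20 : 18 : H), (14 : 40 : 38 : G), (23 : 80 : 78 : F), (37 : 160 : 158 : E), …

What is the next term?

First value: each term is the sum of the two before it, so 4, 5, 9, 14, 23, 37 → 60.
Second value: ×2 each step, so 5, 10, 20, 40, 80, 160 → 320.
Third value — always 2 less than the second value: 3, 8, 18, 38, 78, 158 → 318.
Letter — letters move back 1 place in the alphabet: J, I, H, G, F, E → D.
Combining the parts gives (60 : 320 : 318 : D).

(60 : 320 : 318 : D)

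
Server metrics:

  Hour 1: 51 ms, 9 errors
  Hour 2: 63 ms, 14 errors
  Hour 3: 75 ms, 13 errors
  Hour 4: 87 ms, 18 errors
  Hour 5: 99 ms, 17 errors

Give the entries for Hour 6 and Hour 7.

111 ms, 22 errors; 123 ms, 21 errors

Ms: +12 each step; 51, 63, 75, 87, 99 → 111 → 123.
Errors: alternating steps +5, −1, +5, −1, …, so 9, 14, 13, 18, 17 → 22 → 21.
Putting the parts together: 111 ms, 22 errors and then 123 ms, 21 errors.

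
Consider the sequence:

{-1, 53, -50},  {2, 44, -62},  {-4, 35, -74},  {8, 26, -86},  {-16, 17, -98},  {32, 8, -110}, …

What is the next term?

First slot: ×(-2) each step, so -1, 2, -4, 8, -16, 32 → -64.
Second slot: −9 each step, so 53, 44, 35, 26, 17, 8 → -1.
Third slot: -50, -62, -74, -86, -98, -110 → -122 (−12 each step).
Putting it together: {-64, -1, -122}.

{-64, -1, -122}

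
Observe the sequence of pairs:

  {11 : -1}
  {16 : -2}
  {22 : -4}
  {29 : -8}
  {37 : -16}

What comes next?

{46 : -32}

First coordinate goes 11, 16, 22, 29, 37 → 46 (differences are 5, 6, 7, … (increasing by 1 each time)).
For the second coordinate, ×2 each step: -1, -2, -4, -8, -16 → -32.
So the next pair is {46 : -32}.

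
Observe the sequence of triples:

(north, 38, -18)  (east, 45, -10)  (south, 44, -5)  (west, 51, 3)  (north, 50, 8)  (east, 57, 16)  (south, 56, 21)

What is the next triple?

(west, 63, 29)

Direction: repeats north → east → south → west; north, east, south, west, north, east, south → west.
Second component — alternating steps +7, −1, +7, −1, …: 38, 45, 44, 51, 50, 57, 56 → 63.
Third component: -18, -10, -5, 3, 8, 16, 21 → 29 (alternating steps +8, +5, +8, +5, …).
Combining the parts gives (west, 63, 29).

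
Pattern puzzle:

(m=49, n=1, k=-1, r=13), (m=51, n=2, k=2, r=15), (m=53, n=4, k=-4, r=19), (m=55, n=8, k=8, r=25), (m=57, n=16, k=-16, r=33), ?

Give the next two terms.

M: +2 each step; 49, 51, 53, 55, 57 → 59 → 61.
N: 1, 2, 4, 8, 16 → 32 → 64 (×2 each step).
K: ×(-2) each step; -1, 2, -4, 8, -16 → 32 → -64.
R goes 13, 15, 19, 25, 33 → 43 → 55 (differences are 2, 4, 6, … (increasing by 2 each time)).
Putting the parts together: (m=59, n=32, k=32, r=43) and then (m=61, n=64, k=-64, r=55).

(m=59, n=32, k=32, r=43), (m=61, n=64, k=-64, r=55)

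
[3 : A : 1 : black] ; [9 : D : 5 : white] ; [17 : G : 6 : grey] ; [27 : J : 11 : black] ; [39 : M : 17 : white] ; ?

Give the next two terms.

First coordinate goes 3, 9, 17, 27, 39 → 53 → 69 (differences are 6, 8, 10, … (increasing by 2 each time)).
Letter — letters move forward 3 places in the alphabet: A, D, G, J, M → P → S.
Third coordinate: each term is the sum of the two before it, so 1, 5, 6, 11, 17 → 28 → 45.
For the shade, repeats black → white → grey: black, white, grey, black, white → grey → black.
Putting the parts together: [53 : P : 28 : grey] and then [69 : S : 45 : black].

[53 : P : 28 : grey], [69 : S : 45 : black]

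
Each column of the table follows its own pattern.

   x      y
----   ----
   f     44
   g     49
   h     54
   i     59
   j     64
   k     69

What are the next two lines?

Column x: letters move forward 1 place in the alphabet, so f, g, h, i, j, k → l → m.
For the column y, +5 each step: 44, 49, 54, 59, 64, 69 → 74 → 79.
So the next two lines are l  74 and m  79.

l  74; m  79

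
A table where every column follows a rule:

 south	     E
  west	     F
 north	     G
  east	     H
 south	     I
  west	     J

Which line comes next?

Direction goes south, west, north, east, south, west → north (repeats south → west → north → east).
Letter — letters move forward 1 place in the alphabet: E, F, G, H, I, J → K.
Putting it together: north  K.

north  K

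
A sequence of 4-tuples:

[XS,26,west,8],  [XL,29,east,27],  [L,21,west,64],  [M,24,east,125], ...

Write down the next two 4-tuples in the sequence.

[S,16,west,216], [XS,19,east,343]

Size: runs backward through clothing sizes XS→XL; XS, XL, L, M → S → XS.
For the second entry, alternating steps +3, −8, +3, −8, …: 26, 29, 21, 24 → 16 → 19.
For the direction, alternates west ↔ east: west, east, west, east → west → east.
For the fourth entry, perfect cubes: 2³, 3³, 4³, …: 8, 27, 64, 125 → 216 → 343.
Putting the parts together: [S,16,west,216] and then [XS,19,east,343].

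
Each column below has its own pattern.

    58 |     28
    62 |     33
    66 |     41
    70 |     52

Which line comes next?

First component: 58, 62, 66, 70 → 74 (+4 each step).
Second component: 28, 33, 41, 52 → 66 (differences are 5, 8, 11, … (increasing by 3 each time)).
Combining the parts gives 74  66.

74  66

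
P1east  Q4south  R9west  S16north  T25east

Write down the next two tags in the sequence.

U36south then V49west

For the letter, letters move forward 1 place in the alphabet: P, Q, R, S, T → U → V.
For the second component, perfect squares: 1², 2², 3², …: 1, 4, 9, 16, 25 → 36 → 49.
Direction — repeats east → south → west → north: east, south, west, north, east → south → west.
So the next two tags are U36south and V49west.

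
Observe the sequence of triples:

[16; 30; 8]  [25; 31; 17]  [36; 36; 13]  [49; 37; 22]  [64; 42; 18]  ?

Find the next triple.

[81; 43; 27]

First value: 16, 25, 36, 49, 64 → 81 (perfect squares: 4², 5², 6², …).
For the second value, alternating steps +1, +5, +1, +5, …: 30, 31, 36, 37, 42 → 43.
Third value — alternating steps +9, −4, +9, −4, …: 8, 17, 13, 22, 18 → 27.
So the next triple is [81; 43; 27].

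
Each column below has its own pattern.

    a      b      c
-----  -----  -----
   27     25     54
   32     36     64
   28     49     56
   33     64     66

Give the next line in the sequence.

Column a: 27, 32, 28, 33 → 29 (alternating steps +5, −4, +5, −4, …).
For the column b, perfect squares: 5², 6², 7², …: 25, 36, 49, 64 → 81.
Column c goes 54, 64, 56, 66 → 58 (always 2 × the column a).
Putting it together: 29  81  58.

29  81  58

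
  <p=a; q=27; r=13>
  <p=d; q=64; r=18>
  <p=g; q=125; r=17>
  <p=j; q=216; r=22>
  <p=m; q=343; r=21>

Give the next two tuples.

<p=p; q=512; r=26>, <p=s; q=729; r=25>

P: letters move forward 3 places in the alphabet; a, d, g, j, m → p → s.
Q: 27, 64, 125, 216, 343 → 512 → 729 (perfect cubes: 3³, 4³, 5³, …).
R: alternating steps +5, −1, +5, −1, …; 13, 18, 17, 22, 21 → 26 → 25.
So the next two tuples are <p=p; q=512; r=26> and <p=s; q=729; r=25>.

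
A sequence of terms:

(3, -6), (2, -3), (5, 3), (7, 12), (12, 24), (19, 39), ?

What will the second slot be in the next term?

57

Second slot: differences are 3, 6, 9, … (increasing by 3 each time), so -6, -3, 3, 12, 24, 39 → 57.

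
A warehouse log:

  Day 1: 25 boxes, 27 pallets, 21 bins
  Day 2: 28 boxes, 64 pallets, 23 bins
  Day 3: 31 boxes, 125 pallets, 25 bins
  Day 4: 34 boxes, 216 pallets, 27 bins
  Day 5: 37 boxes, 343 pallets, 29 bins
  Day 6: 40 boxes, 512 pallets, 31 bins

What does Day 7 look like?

Boxes — +3 each step: 25, 28, 31, 34, 37, 40 → 43.
Pallets goes 27, 64, 125, 216, 343, 512 → 729 (perfect cubes: 3³, 4³, 5³, …).
Bins: +2 each step, so 21, 23, 25, 27, 29, 31 → 33.
So the next line is 43 boxes, 729 pallets, 33 bins.

43 boxes, 729 pallets, 33 bins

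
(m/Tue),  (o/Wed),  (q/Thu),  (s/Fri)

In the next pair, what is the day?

Sat

Letter — letters move forward 2 places in the alphabet: m, o, q, s → u.
Day: runs through the weekdays Mon→Sun, so Tue, Wed, Thu, Fri → Sat.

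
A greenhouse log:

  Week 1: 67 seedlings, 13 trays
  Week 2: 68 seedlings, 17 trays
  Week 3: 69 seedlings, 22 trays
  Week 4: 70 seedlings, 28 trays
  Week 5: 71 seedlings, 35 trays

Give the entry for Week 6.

Seedlings goes 67, 68, 69, 70, 71 → 72 (+1 each step).
Trays: differences are 4, 5, 6, … (increasing by 1 each time); 13, 17, 22, 28, 35 → 43.
Combining the parts gives 72 seedlings, 43 trays.

72 seedlings, 43 trays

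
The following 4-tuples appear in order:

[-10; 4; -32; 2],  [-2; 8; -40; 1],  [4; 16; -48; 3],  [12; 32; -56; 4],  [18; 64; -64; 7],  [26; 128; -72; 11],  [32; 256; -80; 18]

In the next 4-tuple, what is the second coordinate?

512

Second coordinate goes 4, 8, 16, 32, 64, 128, 256 → 512 (×2 each step).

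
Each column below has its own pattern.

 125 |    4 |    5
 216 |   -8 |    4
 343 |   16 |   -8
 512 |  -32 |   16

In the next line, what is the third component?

-32

Second component goes 4, -8, 16, -32 → 64 (×(-2) each step).
Third component — always the previous value of the second component: 5, 4, -8, 16 → -32.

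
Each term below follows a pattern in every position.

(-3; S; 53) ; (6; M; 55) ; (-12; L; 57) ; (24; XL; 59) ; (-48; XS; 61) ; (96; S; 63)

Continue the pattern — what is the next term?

For the first part, ×(-2) each step: -3, 6, -12, 24, -48, 96 → -192.
For the size, repeats S → M → L → XL → XS: S, M, L, XL, XS, S → M.
Third part: 53, 55, 57, 59, 61, 63 → 65 (+2 each step).
Putting it together: (-192; M; 65).

(-192; M; 65)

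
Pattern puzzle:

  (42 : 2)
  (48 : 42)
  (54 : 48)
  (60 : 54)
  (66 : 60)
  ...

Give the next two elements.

(72 : 66), (78 : 72)

First coordinate: +6 each step, so 42, 48, 54, 60, 66 → 72 → 78.
Second coordinate: always the previous value of the first coordinate, so 2, 42, 48, 54, 60 → 66 → 72.
So the next two elements are (72 : 66) and (78 : 72).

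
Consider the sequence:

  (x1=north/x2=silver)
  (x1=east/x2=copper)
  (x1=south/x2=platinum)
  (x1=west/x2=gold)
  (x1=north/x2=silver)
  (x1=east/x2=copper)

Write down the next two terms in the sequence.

X1: repeats north → east → south → west; north, east, south, west, north, east → south → west.
X2: repeats silver → copper → platinum → gold; silver, copper, platinum, gold, silver, copper → platinum → gold.
Putting the parts together: (x1=south/x2=platinum) and then (x1=west/x2=gold).

(x1=south/x2=platinum), (x1=west/x2=gold)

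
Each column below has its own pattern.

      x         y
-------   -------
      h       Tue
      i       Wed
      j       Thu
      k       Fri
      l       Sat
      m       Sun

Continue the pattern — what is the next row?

n  Mon

Column x: h, i, j, k, l, m → n (letters move forward 1 place in the alphabet).
Column y: Tue, Wed, Thu, Fri, Sat, Sun → Mon (runs through the weekdays Mon→Sun).
So the next row is n  Mon.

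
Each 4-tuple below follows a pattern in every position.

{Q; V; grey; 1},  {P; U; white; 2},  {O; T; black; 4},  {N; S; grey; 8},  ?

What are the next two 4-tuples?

{M; R; white; 16}, {L; Q; black; 32}

First letter: letters move back 1 place in the alphabet, so Q, P, O, N → M → L.
For the second letter, letters move back 1 place in the alphabet: V, U, T, S → R → Q.
Shade: repeats grey → white → black, so grey, white, black, grey → white → black.
Fourth coordinate — ×2 each step: 1, 2, 4, 8 → 16 → 32.
Putting the parts together: {M; R; white; 16} and then {L; Q; black; 32}.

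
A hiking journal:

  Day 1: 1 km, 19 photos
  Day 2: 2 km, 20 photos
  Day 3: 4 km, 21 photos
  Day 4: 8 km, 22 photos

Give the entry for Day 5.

Km goes 1, 2, 4, 8 → 16 (×2 each step).
Photos: 19, 20, 21, 22 → 23 (+1 each step).
So the next line is 16 km, 23 photos.

16 km, 23 photos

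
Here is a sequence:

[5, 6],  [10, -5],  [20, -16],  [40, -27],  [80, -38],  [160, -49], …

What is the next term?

First part: 5, 10, 20, 40, 80, 160 → 320 (×2 each step).
Second part goes 6, -5, -16, -27, -38, -49 → -60 (−11 each step).
So the next term is [320, -60].

[320, -60]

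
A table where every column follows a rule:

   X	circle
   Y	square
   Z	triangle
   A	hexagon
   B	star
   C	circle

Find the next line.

Letter: X, Y, Z, A, B, C → D (letters move forward 1 place in the alphabet, wrapping Z→A).
For the shape, repeats circle → square → triangle → hexagon → star: circle, square, triangle, hexagon, star, circle → square.
Combining the parts gives D  square.

D  square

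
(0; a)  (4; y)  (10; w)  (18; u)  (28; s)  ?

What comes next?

First entry — differences are 4, 6, 8, … (increasing by 2 each time): 0, 4, 10, 18, 28 → 40.
Letter: a, y, w, u, s → q (letters move back 2 places in the alphabet, wrapping A→Z).
Putting it together: (40; q).

(40; q)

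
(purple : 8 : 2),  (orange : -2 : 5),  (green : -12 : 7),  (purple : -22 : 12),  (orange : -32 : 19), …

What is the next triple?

For the colour, repeats purple → orange → green: purple, orange, green, purple, orange → green.
For the second component, −10 each step: 8, -2, -12, -22, -32 → -42.
Third component: each term is the sum of the two before it, so 2, 5, 7, 12, 19 → 31.
Putting it together: (green : -42 : 31).

(green : -42 : 31)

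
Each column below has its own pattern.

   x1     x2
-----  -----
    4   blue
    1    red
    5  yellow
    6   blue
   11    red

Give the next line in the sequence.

17  yellow

Column x1 goes 4, 1, 5, 6, 11 → 17 (each term is the sum of the two before it).
Column x2: repeats blue → red → yellow, so blue, red, yellow, blue, red → yellow.
So the next line is 17  yellow.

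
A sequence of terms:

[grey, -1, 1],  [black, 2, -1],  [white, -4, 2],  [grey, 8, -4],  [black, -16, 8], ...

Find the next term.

[white, 32, -16]

Shade: repeats grey → black → white, so grey, black, white, grey, black → white.
Second component: -1, 2, -4, 8, -16 → 32 (×(-2) each step).
Third component: always the previous value of the second component, so 1, -1, 2, -4, 8 → -16.
Putting it together: [white, 32, -16].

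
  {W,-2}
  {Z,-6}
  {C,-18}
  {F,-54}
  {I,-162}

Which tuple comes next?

Letter: W, Z, C, F, I → L (letters move forward 3 places in the alphabet, wrapping Z→A).
Second coordinate: ×3 each step, so -2, -6, -18, -54, -162 → -486.
Putting it together: {L,-486}.

{L,-486}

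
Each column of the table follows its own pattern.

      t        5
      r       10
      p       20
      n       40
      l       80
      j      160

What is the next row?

h  320

Letter — letters move back 2 places in the alphabet: t, r, p, n, l, j → h.
Second component: ×2 each step; 5, 10, 20, 40, 80, 160 → 320.
So the next row is h  320.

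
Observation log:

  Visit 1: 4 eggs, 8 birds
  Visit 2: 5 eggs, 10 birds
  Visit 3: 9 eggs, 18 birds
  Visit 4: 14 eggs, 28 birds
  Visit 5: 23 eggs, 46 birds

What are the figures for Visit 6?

Eggs: 4, 5, 9, 14, 23 → 37 (each term is the sum of the two before it).
Birds goes 8, 10, 18, 28, 46 → 74 (always 2 × the eggs).
So the next record is 37 eggs, 74 birds.

37 eggs, 74 birds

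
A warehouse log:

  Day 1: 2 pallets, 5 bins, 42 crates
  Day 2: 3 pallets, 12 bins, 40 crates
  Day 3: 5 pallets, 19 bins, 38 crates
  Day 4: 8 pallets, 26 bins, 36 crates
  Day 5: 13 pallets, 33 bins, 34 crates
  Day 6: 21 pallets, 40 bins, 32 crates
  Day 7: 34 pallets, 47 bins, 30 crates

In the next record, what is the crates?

Pallets: each term is the sum of the two before it, so 2, 3, 5, 8, 13, 21, 34 → 55.
Bins: +7 each step, so 5, 12, 19, 26, 33, 40, 47 → 54.
Crates: −2 each step; 42, 40, 38, 36, 34, 32, 30 → 28.

28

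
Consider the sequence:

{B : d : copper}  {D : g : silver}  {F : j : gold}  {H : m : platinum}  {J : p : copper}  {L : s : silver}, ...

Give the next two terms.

First letter: letters move forward 2 places in the alphabet, so B, D, F, H, J, L → N → P.
Second letter goes d, g, j, m, p, s → v → y (letters move forward 3 places in the alphabet).
Metal: repeats copper → silver → gold → platinum; copper, silver, gold, platinum, copper, silver → gold → platinum.
So the next two terms are {N : v : gold} and {P : y : platinum}.

{N : v : gold}, {P : y : platinum}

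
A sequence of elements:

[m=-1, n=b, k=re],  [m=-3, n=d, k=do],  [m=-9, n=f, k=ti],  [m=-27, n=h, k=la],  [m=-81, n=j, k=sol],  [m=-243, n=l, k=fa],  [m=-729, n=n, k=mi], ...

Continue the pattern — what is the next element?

[m=-2187, n=p, k=re]

M: ×3 each step, so -1, -3, -9, -27, -81, -243, -729 → -2187.
N: letters move forward 2 places in the alphabet; b, d, f, h, j, l, n → p.
For the k, runs backward through the solfège scale do→ti: re, do, ti, la, sol, fa, mi → re.
Combining the parts gives [m=-2187, n=p, k=re].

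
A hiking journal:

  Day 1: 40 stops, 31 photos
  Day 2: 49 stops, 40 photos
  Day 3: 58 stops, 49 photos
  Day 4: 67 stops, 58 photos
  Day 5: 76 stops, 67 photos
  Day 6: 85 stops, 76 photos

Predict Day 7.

Stops: +9 each step; 40, 49, 58, 67, 76, 85 → 94.
Photos goes 31, 40, 49, 58, 67, 76 → 85 (+9 each step).
Combining the parts gives 94 stops, 85 photos.

94 stops, 85 photos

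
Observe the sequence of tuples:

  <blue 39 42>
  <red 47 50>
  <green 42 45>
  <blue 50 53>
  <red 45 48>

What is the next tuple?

Colour goes blue, red, green, blue, red → green (repeats blue → red → green).
For the second component, alternating steps +8, −5, +8, −5, …: 39, 47, 42, 50, 45 → 53.
Third component: 42, 50, 45, 53, 48 → 56 (always 3 more than the second component).
So the next tuple is <green 53 56>.

<green 53 56>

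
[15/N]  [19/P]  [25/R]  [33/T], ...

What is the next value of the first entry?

First entry: differences are 4, 6, 8, … (increasing by 2 each time), so 15, 19, 25, 33 → 43.

43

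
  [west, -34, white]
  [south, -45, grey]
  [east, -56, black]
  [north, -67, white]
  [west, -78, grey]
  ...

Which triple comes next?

Direction: west, south, east, north, west → south (repeats west → south → east → north).
For the second entry, −11 each step: -34, -45, -56, -67, -78 → -89.
Shade goes white, grey, black, white, grey → black (repeats white → grey → black).
So the next triple is [south, -89, black].

[south, -89, black]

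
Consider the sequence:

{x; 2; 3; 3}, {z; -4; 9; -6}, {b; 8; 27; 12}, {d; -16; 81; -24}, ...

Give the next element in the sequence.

For the letter, letters move forward 2 places in the alphabet, wrapping Z→A: x, z, b, d → f.
Second entry goes 2, -4, 8, -16 → 32 (×(-2) each step).
Third entry: 3, 9, 27, 81 → 243 (×3 each step).
Fourth entry: 3, -6, 12, -24 → 48 (×(-2) each step).
Combining the parts gives {f; 32; 243; 48}.

{f; 32; 243; 48}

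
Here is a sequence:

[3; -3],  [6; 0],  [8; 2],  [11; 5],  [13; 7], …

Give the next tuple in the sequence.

First coordinate: 3, 6, 8, 11, 13 → 16 (alternating steps +3, +2, +3, +2, …).
Second coordinate goes -3, 0, 2, 5, 7 → 10 (always 6 less than the first coordinate).
Combining the parts gives [16; 10].

[16; 10]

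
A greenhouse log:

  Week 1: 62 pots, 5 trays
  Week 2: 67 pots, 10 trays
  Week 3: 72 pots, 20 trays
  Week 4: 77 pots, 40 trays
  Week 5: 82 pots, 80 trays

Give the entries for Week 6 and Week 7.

Pots goes 62, 67, 72, 77, 82 → 87 → 92 (+5 each step).
Trays: ×2 each step, so 5, 10, 20, 40, 80 → 160 → 320.
Putting the parts together: 87 pots, 160 trays and then 92 pots, 320 trays.

87 pots, 160 trays; 92 pots, 320 trays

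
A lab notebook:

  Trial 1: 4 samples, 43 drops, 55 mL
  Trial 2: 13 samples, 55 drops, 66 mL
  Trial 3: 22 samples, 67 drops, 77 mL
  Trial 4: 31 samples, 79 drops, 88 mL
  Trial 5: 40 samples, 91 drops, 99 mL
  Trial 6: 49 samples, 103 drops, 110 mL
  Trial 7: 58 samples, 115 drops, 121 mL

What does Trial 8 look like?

67 samples, 127 drops, 132 mL

Samples goes 4, 13, 22, 31, 40, 49, 58 → 67 (+9 each step).
For the drops, +12 each step: 43, 55, 67, 79, 91, 103, 115 → 127.
ML — +11 each step: 55, 66, 77, 88, 99, 110, 121 → 132.
Putting it together: 67 samples, 127 drops, 132 mL.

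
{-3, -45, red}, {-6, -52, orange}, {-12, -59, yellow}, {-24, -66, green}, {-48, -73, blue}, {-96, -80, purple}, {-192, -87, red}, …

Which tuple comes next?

First entry: ×2 each step, so -3, -6, -12, -24, -48, -96, -192 → -384.
Second entry — −7 each step: -45, -52, -59, -66, -73, -80, -87 → -94.
Colour: repeats red → orange → yellow → green → blue → purple; red, orange, yellow, green, blue, purple, red → orange.
Combining the parts gives {-384, -94, orange}.

{-384, -94, orange}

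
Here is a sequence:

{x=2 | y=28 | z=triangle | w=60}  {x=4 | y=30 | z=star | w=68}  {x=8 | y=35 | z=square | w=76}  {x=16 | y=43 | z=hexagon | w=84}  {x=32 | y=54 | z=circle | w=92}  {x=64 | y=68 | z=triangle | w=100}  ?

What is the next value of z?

star

Z: repeats triangle → star → square → hexagon → circle, so triangle, star, square, hexagon, circle, triangle → star.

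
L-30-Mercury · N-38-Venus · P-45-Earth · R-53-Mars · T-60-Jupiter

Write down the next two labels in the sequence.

Letter goes L, N, P, R, T → V → X (letters move forward 2 places in the alphabet).
Second component — alternating steps +8, +7, +8, +7, …: 30, 38, 45, 53, 60 → 68 → 75.
Planet: runs through the planets Mercury→Neptune; Mercury, Venus, Earth, Mars, Jupiter → Saturn → Uranus.
Putting the parts together: V-68-Saturn and then X-75-Uranus.

V-68-Saturn then X-75-Uranus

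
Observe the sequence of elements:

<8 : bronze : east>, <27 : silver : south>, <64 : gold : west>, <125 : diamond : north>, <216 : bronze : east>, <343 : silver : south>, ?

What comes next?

<512 : gold : west>

First slot — perfect cubes: 2³, 3³, 4³, …: 8, 27, 64, 125, 216, 343 → 512.
Rank: repeats bronze → silver → gold → diamond; bronze, silver, gold, diamond, bronze, silver → gold.
For the direction, repeats east → south → west → north: east, south, west, north, east, south → west.
So the next element is <512 : gold : west>.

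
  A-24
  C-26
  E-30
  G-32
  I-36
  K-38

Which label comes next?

M-42

Letter goes A, C, E, G, I, K → M (letters move forward 2 places in the alphabet).
Second component: alternating steps +2, +4, +2, +4, …; 24, 26, 30, 32, 36, 38 → 42.
So the next label is M-42.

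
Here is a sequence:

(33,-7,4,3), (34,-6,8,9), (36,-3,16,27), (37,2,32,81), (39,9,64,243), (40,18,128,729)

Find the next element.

(42,29,256,2187)

For the first slot, alternating steps +1, +2, +1, +2, …: 33, 34, 36, 37, 39, 40 → 42.
For the second slot, differences are 1, 3, 5, … (increasing by 2 each time): -7, -6, -3, 2, 9, 18 → 29.
Third slot goes 4, 8, 16, 32, 64, 128 → 256 (×2 each step).
Fourth slot goes 3, 9, 27, 81, 243, 729 → 2187 (×3 each step).
Combining the parts gives (42,29,256,2187).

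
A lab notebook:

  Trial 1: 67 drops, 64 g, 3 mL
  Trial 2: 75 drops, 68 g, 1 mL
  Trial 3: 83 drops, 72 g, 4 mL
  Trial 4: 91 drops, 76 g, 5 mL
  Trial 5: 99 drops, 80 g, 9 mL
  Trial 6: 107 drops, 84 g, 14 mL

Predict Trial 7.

Drops: 67, 75, 83, 91, 99, 107 → 115 (+8 each step).
G: +4 each step; 64, 68, 72, 76, 80, 84 → 88.
ML: 3, 1, 4, 5, 9, 14 → 23 (each term is the sum of the two before it).
So the next line is 115 drops, 88 g, 23 mL.

115 drops, 88 g, 23 mL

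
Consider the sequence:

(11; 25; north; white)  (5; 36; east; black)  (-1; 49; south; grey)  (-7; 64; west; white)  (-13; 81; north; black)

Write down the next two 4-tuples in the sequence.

First entry — −6 each step: 11, 5, -1, -7, -13 → -19 → -25.
Second entry: perfect squares: 5², 6², 7², …, so 25, 36, 49, 64, 81 → 100 → 121.
Direction: repeats north → east → south → west; north, east, south, west, north → east → south.
Shade — repeats white → black → grey: white, black, grey, white, black → grey → white.
So the next two 4-tuples are (-19; 100; east; grey) and (-25; 121; south; white).

(-19; 100; east; grey), (-25; 121; south; white)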